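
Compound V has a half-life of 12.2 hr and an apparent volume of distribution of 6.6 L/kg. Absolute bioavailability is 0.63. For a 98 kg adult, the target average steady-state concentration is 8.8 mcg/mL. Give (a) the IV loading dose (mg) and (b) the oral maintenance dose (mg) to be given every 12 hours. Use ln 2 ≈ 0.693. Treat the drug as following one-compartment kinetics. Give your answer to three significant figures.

Vd = 6.6 L/kg × 98 kg = 646.8 L
LD = Vd × C = 646.8 × 8.8 = 5692 mg
CL = 0.693 × Vd / t½ = 0.693 × 646.8 / 12.2 = 36.74 L/h
D = CL × Css × τ / F = 36.74 × 8.8 × 12 / 0.63 = 6158 mg

(a) 5690 mg; (b) 6160 mg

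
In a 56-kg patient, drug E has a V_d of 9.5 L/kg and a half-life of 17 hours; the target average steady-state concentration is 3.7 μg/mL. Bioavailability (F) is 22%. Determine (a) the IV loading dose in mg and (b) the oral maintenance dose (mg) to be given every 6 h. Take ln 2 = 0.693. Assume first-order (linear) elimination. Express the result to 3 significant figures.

Total Vd = 9.5 × 56 = 532.0 L
LD = Vd × C = 532.0 × 3.7 = 1968 mg
CL = 0.693 × Vd / t½ = 0.693 × 532.0 / 17 = 21.69 L/h
D = CL × Css × τ / F = 21.69 × 3.7 × 6 / 0.22 = 2189 mg

(a) 1970 mg; (b) 2190 mg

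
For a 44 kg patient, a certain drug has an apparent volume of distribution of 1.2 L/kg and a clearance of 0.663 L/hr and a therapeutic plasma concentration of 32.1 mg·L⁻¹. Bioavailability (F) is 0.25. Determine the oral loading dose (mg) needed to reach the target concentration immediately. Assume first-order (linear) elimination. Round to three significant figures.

Vd = 1.2 L/kg × 44 kg = 52.80 L
LD is governed by Vd — clearance does not enter the loading-dose calculation.
LD = Vd × C / F = 52.80 × 32.10 / 0.25 = 6780 mg

6780 mg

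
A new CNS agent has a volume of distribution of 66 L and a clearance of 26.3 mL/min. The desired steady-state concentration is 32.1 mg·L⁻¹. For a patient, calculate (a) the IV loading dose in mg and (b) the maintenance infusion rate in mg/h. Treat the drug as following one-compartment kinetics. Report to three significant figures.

(a) 2120 mg; (b) 50.7 mg/h

LD = Vd · C_target = 66.00 × 32.1 = 2119 mg
Convert clearance: 26.3 mL/min × 60 min/h ÷ 1000 mL/L = 1.578 L/h
Maintenance infusion rate = CL × Css = 1.578 × 32.1 = 50.65 mg/h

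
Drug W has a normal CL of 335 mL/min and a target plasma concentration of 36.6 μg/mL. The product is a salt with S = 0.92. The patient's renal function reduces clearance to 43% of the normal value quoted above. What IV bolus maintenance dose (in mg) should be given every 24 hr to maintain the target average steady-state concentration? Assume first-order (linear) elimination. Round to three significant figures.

8250 mg

CL = 335 mL/min = 335 × 0.06 = 20.10 L/h
Patient clearance = 0.43 × 20.10 = 8.643 L/h
D = CL × Css × τ / S = 8.643 × 36.6 × 24 / 0.92 = 8252 mg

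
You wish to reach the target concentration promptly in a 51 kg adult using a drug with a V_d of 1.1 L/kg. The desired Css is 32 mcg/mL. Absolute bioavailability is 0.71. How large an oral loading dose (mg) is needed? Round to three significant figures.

Vd = 1.1 L/kg × 51 kg = 56.10 L
LD = Vd × C / F = 56.10 × 32.00 / 0.71 = 2528 mg

2530 mg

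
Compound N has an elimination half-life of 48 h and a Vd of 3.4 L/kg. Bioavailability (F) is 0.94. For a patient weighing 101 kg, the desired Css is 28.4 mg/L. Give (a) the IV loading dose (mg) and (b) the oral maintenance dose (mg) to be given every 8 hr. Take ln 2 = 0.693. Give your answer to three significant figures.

(a) 9750 mg; (b) 1200 mg

Total Vd = 3.4 × 101 = 343.4 L
LD = Vd × C = 343.4 × 28.4 = 9753 mg
CL = 0.693 × Vd / t½ = 0.693 × 343.4 / 48 = 4.958 L/h
D = CL × Css × τ / F = 4.958 × 28.4 × 8 / 0.94 = 1198 mg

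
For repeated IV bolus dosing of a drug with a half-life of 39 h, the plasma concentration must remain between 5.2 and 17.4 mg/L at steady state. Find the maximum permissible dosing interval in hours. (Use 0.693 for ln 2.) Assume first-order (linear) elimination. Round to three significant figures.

k = 0.693 / t½ = 0.693 / 39 = 0.01777 h⁻¹
Between IV bolus doses, concentration decays as C = C₀·e^(−kτ), so C_peak/C_trough = e^(kτ).
τ_max = ln(C_peak/C_trough) / k = ln(17.4/5.2) / 0.01777 = 1.208 / 0.01777 = 67.98 h

68.0 h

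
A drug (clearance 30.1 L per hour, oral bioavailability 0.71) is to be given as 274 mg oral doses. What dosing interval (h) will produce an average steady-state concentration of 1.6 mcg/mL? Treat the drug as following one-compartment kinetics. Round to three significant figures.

F·D/τ = CL·Css → τ = F·D / (CL·Css).
τ = 0.71 × 274 / (30.1 × 1.6) = 4.039 h

4.04 h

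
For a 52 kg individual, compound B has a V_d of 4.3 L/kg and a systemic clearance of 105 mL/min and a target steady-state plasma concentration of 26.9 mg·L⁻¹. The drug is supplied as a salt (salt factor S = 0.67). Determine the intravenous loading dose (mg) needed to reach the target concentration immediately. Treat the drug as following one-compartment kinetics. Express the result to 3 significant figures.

8980 mg

Vd = 4.3 L/kg × 52 kg = 223.6 L
LD = Vd × C / S = 223.6 × 26.90 / 0.67 = 8977 mg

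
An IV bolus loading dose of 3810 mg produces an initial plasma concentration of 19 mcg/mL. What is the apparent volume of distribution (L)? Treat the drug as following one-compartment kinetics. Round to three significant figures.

Immediately after an IV bolus, C₀ = Dose / Vd, so Vd = Dose / C₀.
Vd = 3810 / 19 = 200.5 L

201 L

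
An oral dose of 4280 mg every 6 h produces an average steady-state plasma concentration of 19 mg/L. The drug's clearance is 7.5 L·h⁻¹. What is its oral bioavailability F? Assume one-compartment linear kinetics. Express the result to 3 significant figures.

0.200

F·D/τ = CL·Css at steady state → F = CL·Css·τ / D.
F = 7.5 × 19 × 6 / 4280 = 0.200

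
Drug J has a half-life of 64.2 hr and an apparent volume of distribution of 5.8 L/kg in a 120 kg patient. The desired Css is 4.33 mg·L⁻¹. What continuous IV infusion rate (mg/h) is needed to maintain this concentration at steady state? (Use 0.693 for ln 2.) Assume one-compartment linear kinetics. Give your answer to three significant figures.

Total Vd = 5.8 × 120 = 696.0 L
k = 0.693/64.2 = 0.01079 h⁻¹, so CL = k·Vd = 0.01079 × 696.0 = 7.510 L/h
Infusion rate = CL × Css = 7.510 × 4.33 = 32.52 mg/h

32.5 mg/h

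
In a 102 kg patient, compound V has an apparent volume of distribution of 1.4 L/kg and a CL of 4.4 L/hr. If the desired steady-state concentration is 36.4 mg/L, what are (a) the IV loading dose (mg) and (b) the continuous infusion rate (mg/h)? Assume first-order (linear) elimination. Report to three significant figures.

Total Vd = 1.4 × 102 = 142.8 L
Loading dose = Vd × C = 142.8 × 36.4 = 5198 mg
Maintenance: replace elimination → rate = CL × Css = 4.400 × 36.4 = 160.2 mg/h

(a) 5200 mg; (b) 160 mg/h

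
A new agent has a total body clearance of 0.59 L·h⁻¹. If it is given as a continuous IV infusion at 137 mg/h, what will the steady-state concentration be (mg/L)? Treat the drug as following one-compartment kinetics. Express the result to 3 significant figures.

232 mg/L

Css = rate / CL = 137 / 0.5900 = 232.2 mg/L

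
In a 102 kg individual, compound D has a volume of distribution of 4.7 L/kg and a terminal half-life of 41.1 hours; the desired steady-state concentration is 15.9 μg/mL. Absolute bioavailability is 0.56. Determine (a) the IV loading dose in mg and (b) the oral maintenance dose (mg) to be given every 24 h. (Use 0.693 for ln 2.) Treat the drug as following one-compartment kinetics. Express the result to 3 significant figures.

(a) 7620 mg; (b) 5510 mg

Vd(total) = 102 kg × 4.7 L/kg = 479.4 L
LD = Vd × C = 479.4 × 15.9 = 7622 mg
CL = 0.693 × Vd / t½ = 0.693 × 479.4 / 41.1 = 8.083 L/h
D = CL × Css × τ / F = 8.083 × 15.9 × 24 / 0.56 = 5508 mg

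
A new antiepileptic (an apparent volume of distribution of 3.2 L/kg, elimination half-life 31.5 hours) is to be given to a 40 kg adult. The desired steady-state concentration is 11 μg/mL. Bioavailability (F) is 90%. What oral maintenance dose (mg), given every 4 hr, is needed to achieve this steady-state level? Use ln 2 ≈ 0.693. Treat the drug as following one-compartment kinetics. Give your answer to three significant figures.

Vd(total) = 40 kg × 3.2 L/kg = 128.0 L
CL = 0.693 × Vd / t½ = 0.693 × 128.0 / 31.5 = 2.816 L/h
D = CL × Css × τ / F = 2.816 × 11 × 4 / 0.9 = 137.7 mg

138 mg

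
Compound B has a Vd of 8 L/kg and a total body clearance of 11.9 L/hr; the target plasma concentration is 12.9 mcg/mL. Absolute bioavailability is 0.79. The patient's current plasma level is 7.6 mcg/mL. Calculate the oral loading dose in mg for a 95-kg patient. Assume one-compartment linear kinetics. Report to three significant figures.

5100 mg

Vd(total) = 95 kg × 8 L/kg = 760.0 L
Concentration deficit ΔC = 12.9 − 7.6 = 5.300 mg/L
LD = Vd × ΔC / F = 760.0 × 5.300 / 0.79 = 5099 mg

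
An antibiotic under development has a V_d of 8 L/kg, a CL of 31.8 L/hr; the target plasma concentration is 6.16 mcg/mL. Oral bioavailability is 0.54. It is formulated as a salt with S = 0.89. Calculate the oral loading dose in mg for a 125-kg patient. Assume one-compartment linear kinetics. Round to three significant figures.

Total Vd = 8 × 125 = 1000 L
LD = Vd × C / F / S = 1000 × 6.160 / 0.54 / 0.89 = 12820 mg

12800 mg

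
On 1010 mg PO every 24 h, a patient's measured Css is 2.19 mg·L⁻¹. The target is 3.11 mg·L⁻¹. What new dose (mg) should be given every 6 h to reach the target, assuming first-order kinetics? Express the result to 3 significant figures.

359 mg

With linear kinetics, Css is proportional to dose rate (D/τ) at fixed clearance.
D₂ = D₁ × (Css,target / Css,current) × (τ₂/τ₁) = 1010 × (3.11/2.19) × (6/24) = 358.6 mg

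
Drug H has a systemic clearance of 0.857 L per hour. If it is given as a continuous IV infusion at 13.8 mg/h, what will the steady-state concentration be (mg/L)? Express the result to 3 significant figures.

16.1 mg/L

Css = rate / CL = 13.8 / 0.8570 = 16.10 mg/L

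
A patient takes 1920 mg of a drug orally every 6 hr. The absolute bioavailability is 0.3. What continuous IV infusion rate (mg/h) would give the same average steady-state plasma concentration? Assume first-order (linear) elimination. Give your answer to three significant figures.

96.0 mg/h

Equivalent systemic input: infusion rate = F·D/τ.
Rate = 0.3 × 1920 / 6 = 96.00 mg/h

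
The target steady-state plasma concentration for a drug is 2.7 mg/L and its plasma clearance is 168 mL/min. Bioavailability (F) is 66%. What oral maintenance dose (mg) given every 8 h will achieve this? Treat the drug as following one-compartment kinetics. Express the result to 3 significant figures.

330 mg

CL = 168 mL/min = 168 × 0.06 = 10.08 L/h
D = CL × Css × τ / F = 10.08 × 2.7 × 8 / 0.66 = 329.9 mg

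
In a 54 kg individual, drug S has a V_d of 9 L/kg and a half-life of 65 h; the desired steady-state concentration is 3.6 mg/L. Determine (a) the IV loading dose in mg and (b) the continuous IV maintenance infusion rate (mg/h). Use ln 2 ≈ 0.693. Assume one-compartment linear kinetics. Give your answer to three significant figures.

(a) 1750 mg; (b) 18.7 mg/h

Vd = 9 L/kg × 54 kg = 486.0 L
LD = Vd × C = 486.0 × 3.6 = 1750 mg
CL = 0.693 × Vd / t½ = 0.693 × 486.0 / 65 = 5.182 L/h
Infusion rate = CL × Css = 5.182 × 3.6 = 18.66 mg/h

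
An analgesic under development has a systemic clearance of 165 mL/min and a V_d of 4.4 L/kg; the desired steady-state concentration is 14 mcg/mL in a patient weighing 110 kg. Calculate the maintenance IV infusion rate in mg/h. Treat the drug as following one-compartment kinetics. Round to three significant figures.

139 mg/h

CL = 165 mL/min = 165 × 0.06 = 9.900 L/h
Maintenance depends on clearance, not Vd — rate in must match rate out.
Rate = CL × Css = 9.900 × 14 = 138.6 mg/h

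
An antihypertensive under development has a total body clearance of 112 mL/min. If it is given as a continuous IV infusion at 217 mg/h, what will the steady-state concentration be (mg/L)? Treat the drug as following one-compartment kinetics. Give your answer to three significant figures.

32.3 mg/L

CL = 112 mL/min = 112 × 0.06 = 6.720 L/h
Css = rate / CL = 217 / 6.720 = 32.29 mg/L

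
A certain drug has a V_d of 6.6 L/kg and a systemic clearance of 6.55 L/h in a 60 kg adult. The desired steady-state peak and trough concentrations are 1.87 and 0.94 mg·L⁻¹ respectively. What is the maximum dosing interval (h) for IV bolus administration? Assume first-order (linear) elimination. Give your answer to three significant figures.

Total Vd = 6.6 × 60 = 396.0 L
k = CL / Vd = 6.550 / 396.0 = 0.01654 h⁻¹
Between IV bolus doses, concentration decays as C = C₀·e^(−kτ), so C_peak/C_trough = e^(kτ).
τ_max = ln(C_peak/C_trough) / k = ln(1.87/0.94) / 0.01654 = 0.6878 / 0.01654 = 41.58 h

41.6 h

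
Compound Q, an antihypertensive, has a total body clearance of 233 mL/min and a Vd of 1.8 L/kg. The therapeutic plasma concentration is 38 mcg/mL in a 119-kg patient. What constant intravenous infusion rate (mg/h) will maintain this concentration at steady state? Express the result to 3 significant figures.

531 mg/h

CL = 233 mL/min × 60/1000 = 13.98 L/h
Rate = CL × Css = 13.98 × 38 = 531.2 mg/h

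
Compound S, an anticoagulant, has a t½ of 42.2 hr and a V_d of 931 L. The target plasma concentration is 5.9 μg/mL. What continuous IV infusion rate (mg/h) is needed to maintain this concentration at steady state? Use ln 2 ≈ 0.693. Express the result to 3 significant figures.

90.2 mg/h

k = 0.693/42.2 = 0.01642 h⁻¹, so CL = k·Vd = 0.01642 × 931.0 = 15.29 L/h
Infusion rate = CL × Css = 15.29 × 5.9 = 90.21 mg/h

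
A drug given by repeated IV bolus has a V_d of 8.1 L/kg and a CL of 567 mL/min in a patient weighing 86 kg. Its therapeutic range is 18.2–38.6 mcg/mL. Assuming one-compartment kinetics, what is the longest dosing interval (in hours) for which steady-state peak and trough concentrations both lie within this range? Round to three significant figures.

15.4 h

Total Vd = 8.1 × 86 = 696.6 L
Convert clearance: 567 mL/min × 60 min/h ÷ 1000 mL/L = 34.02 L/h
k = CL / Vd = 34.02 / 696.6 = 0.04884 h⁻¹
Between IV bolus doses, concentration decays as C = C₀·e^(−kτ), so C_peak/C_trough = e^(kτ).
τ_max = ln(C_peak/C_trough) / k = ln(38.6/18.2) / 0.04884 = 0.7518 / 0.04884 = 15.39 h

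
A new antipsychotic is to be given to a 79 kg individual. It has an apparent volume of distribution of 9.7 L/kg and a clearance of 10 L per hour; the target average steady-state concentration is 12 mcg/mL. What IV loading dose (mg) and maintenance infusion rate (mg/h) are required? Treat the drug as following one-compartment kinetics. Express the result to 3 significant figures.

Total Vd = 9.7 × 79 = 766.3 L
Loading: fill Vd to C_target → 766.3 L × 12 mg/L = 9196 mg
Maintenance: replace elimination → rate = CL × Css = 10.00 × 12 = 120.0 mg/h

(a) 9200 mg; (b) 120 mg/h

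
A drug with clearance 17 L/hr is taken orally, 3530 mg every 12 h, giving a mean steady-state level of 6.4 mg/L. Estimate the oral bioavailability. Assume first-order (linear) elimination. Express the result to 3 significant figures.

F·D/τ = CL·Css at steady state → F = CL·Css·τ / D.
F = 17 × 6.4 × 12 / 3530 = 0.370

0.370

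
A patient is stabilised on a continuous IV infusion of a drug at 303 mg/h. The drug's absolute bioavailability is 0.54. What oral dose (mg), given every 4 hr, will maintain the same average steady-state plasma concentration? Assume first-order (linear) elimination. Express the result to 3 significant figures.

To maintain the same Css, the systemic dosing rate must be unchanged: F·D/τ = infusion rate.
D = rate × τ / F = 303 × 4 / 0.54 = 2244 mg

2240 mg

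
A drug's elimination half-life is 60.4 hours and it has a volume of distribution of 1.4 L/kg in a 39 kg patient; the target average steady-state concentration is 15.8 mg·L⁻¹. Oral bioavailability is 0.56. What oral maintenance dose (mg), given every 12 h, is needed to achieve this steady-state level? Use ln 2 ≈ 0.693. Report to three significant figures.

212 mg

Total Vd = 1.4 × 39 = 54.60 L
k = 0.693/60.4 = 0.01147 h⁻¹, so CL = k·Vd = 0.01147 × 54.60 = 0.6263 L/h
D = CL × Css × τ / F = 0.6263 × 15.8 × 12 / 0.56 = 212.0 mg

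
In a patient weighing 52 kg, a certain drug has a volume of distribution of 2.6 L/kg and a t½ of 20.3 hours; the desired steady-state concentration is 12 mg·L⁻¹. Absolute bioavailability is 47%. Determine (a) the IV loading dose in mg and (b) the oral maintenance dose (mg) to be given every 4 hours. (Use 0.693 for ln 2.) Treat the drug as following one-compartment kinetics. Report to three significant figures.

Vd = 2.6 L/kg × 52 kg = 135.2 L
LD = Vd × C = 135.2 × 12 = 1622 mg
CL = 0.693 × Vd / t½ = 0.693 × 135.2 / 20.3 = 4.615 L/h
D = CL × Css × τ / F = 4.615 × 12 × 4 / 0.47 = 471.3 mg

(a) 1620 mg; (b) 471 mg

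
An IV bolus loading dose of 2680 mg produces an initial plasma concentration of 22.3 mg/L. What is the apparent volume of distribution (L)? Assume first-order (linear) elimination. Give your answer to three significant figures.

Immediately after an IV bolus, C₀ = Dose / Vd, so Vd = Dose / C₀.
Vd = 2680 / 22.3 = 120.2 L

120 L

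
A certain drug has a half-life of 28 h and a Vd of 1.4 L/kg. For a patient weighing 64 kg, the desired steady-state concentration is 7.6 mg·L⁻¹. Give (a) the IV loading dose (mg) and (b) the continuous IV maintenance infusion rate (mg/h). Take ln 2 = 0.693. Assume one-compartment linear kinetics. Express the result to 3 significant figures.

Vd = 1.4 L/kg × 64 kg = 89.60 L
LD = Vd × C = 89.60 × 7.6 = 681.0 mg
CL = 0.693 × Vd / t½ = 0.693 × 89.60 / 28 = 2.218 L/h
Infusion rate = CL × Css = 2.218 × 7.6 = 16.86 mg/h

(a) 681 mg; (b) 16.9 mg/h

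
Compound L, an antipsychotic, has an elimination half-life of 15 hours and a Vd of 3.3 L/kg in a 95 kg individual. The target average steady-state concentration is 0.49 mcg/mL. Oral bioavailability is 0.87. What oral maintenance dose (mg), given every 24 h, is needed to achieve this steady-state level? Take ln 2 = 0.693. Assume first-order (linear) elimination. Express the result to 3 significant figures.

196 mg

Vd = 3.3 L/kg × 95 kg = 313.5 L
CL = ln 2 · Vd / t½ = 0.693 × 313.5 / 15 = 14.48 L/h
D = CL × Css × τ / F = 14.48 × 0.49 × 24 / 0.87 = 195.7 mg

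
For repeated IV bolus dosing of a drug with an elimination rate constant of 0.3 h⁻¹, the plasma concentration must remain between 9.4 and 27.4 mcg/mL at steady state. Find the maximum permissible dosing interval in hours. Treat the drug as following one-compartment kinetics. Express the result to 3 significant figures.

Between IV bolus doses, concentration decays as C = C₀·e^(−kτ), so C_peak/C_trough = e^(kτ).
τ_max = ln(C_peak/C_trough) / k = ln(27.4/9.4) / 0.3000 = 1.070 / 0.3000 = 3.567 h

3.57 h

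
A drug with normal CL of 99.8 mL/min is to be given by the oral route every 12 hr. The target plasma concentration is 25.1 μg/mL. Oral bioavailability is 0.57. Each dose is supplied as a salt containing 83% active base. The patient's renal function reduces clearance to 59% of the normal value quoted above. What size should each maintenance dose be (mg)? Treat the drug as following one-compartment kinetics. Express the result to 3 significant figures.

2250 mg

CL = 99.8 mL/min = 99.8 × 0.06 = 5.988 L/h
Patient clearance = 0.59 × 5.988 = 3.533 L/h
D = CL × Css × τ / F / S = 3.533 × 25.1 × 12 / 0.57 / 0.83 = 2249 mg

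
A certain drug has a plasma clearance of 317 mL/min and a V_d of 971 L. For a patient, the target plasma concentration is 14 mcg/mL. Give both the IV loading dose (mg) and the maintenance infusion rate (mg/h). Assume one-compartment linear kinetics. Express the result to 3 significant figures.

LD = Vd · C_target = 971.0 × 14 = 13590 mg
CL = 317 mL/min = 317 × 0.06 = 19.02 L/h
Maintenance: replace elimination → rate = CL × Css = 19.02 × 14 = 266.3 mg/h

(a) 13600 mg; (b) 266 mg/h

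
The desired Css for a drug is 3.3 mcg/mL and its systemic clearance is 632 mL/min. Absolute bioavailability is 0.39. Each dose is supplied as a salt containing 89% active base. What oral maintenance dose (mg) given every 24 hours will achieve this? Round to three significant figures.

8650 mg

CL = 632 mL/min × 60/1000 = 37.92 L/h
D = CL × Css × τ / F / S = 37.92 × 3.3 × 24 / 0.39 / 0.89 = 8652 mg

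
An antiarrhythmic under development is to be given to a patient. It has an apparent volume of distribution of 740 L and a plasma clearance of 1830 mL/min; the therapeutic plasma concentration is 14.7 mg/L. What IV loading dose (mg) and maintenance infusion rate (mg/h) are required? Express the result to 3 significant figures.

(a) 10900 mg; (b) 1610 mg/h

Loading: fill Vd to C_target → 740.0 L × 14.7 mg/L = 10880 mg
CL = 1830 mL/min = 1830 × 0.06 = 109.8 L/h
Maintenance infusion rate = CL × Css = 109.8 × 14.7 = 1614 mg/h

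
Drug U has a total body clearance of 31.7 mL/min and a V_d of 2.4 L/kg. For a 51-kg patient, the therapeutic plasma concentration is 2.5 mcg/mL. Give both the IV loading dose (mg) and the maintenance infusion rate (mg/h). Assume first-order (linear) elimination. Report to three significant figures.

Vd(total) = 51 kg × 2.4 L/kg = 122.4 L
Loading: fill Vd to C_target → 122.4 L × 2.5 mg/L = 306.0 mg
Convert clearance: 31.7 mL/min × 60 min/h ÷ 1000 mL/L = 1.902 L/h
Maintenance: replace elimination → rate = CL × Css = 1.902 × 2.5 = 4.755 mg/h

(a) 306 mg; (b) 4.76 mg/h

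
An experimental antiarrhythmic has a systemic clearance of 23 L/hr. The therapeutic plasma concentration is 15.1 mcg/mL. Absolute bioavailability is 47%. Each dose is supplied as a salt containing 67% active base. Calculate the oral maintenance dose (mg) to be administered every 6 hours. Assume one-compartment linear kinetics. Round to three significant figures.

6620 mg

D = CL × Css × τ / F / S = 23.00 × 15.1 × 6 / 0.47 / 0.67 = 6617 mg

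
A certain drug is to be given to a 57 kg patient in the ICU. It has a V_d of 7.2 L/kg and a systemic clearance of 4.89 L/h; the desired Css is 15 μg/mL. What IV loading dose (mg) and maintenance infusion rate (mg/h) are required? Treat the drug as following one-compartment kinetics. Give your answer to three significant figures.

Total Vd = 7.2 × 57 = 410.4 L
Loading dose = Vd × C = 410.4 × 15 = 6156 mg
Maintenance: replace elimination → rate = CL × Css = 4.890 × 15 = 73.35 mg/h

(a) 6160 mg; (b) 73.4 mg/h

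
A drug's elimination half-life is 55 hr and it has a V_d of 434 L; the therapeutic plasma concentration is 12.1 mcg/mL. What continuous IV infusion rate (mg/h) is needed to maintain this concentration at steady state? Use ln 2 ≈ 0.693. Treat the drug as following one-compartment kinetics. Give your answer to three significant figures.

66.2 mg/h

k = 0.693/55 = 0.01260 h⁻¹, so CL = k·Vd = 0.01260 × 434.0 = 5.468 L/h
Infusion rate = CL × Css = 5.468 × 12.1 = 66.16 mg/h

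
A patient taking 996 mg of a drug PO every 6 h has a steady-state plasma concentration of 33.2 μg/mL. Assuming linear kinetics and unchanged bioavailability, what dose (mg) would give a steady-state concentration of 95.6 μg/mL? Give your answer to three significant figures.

2870 mg

For first-order elimination, Css ∝ F·D/(CL·τ); F and CL are unchanged, so Css ∝ D/τ.
D₂ = D₁ × (Css,target / Css,current) = 996 × 95.6/33.2 = 2868 mg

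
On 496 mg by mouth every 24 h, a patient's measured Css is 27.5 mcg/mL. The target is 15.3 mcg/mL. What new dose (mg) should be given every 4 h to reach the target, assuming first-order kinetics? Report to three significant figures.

With linear kinetics, Css is proportional to dose rate (D/τ) at fixed clearance.
D₂ = D₁ × (Css,target / Css,current) × (τ₂/τ₁) = 496 × (15.3/27.5) × (4/24) = 45.99 mg

46.0 mg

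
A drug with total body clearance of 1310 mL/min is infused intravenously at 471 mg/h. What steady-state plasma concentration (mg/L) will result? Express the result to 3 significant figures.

5.99 mg/L

Convert clearance: 1310 mL/min × 60 min/h ÷ 1000 mL/L = 78.60 L/h
Css = rate / CL = 471 / 78.60 = 5.992 mg/L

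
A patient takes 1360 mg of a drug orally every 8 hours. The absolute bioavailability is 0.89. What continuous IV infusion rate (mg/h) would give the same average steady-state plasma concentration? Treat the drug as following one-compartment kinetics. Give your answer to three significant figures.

Equivalent systemic input: infusion rate = F·D/τ.
Rate = 0.89 × 1360 / 8 = 151.3 mg/h

151 mg/h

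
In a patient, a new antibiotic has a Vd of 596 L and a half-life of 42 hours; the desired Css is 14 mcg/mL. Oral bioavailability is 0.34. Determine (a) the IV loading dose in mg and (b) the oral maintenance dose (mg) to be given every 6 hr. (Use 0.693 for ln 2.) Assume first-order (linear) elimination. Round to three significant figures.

(a) 8340 mg; (b) 2430 mg

LD = Vd × C = 596.0 × 14 = 8344 mg
CL = 0.693 × Vd / t½ = 0.693 × 596.0 / 42 = 9.834 L/h
D = CL × Css × τ / F = 9.834 × 14 × 6 / 0.34 = 2430 mg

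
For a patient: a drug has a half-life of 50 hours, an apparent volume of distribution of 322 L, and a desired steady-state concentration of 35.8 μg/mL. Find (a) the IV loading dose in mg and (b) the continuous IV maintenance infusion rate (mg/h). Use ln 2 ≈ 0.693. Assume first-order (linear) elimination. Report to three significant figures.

(a) 11500 mg; (b) 160 mg/h

LD = Vd × C = 322.0 × 35.8 = 11530 mg
CL = 0.693 × Vd / t½ = 0.693 × 322.0 / 50 = 4.463 L/h
Infusion rate = CL × Css = 4.463 × 35.8 = 159.8 mg/h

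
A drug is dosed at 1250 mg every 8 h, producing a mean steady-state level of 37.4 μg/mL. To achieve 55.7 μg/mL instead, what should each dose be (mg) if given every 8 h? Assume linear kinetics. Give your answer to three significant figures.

1860 mg

With linear kinetics, Css is proportional to dose rate (D/τ) at fixed clearance.
D₂ = D₁ × (Css,target / Css,current) = 1250 × 55.7/37.4 = 1862 mg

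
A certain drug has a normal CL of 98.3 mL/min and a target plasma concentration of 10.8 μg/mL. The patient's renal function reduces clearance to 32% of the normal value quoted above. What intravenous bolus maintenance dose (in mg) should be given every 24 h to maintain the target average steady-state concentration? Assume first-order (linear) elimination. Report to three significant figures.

489 mg

Convert clearance: 98.3 mL/min × 60 min/h ÷ 1000 mL/L = 5.898 L/h
Patient clearance = 0.32 × 5.898 = 1.887 L/h
At steady state, dose per interval replaces the amount cleared in that interval: D/τ = CL·Css.
D = CL × Css × τ = 1.887 × 10.8 × 24 = 489.1 mg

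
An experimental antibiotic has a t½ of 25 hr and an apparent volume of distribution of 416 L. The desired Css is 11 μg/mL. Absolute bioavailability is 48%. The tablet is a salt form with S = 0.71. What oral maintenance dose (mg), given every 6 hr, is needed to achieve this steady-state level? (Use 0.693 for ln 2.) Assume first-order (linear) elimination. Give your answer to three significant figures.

2230 mg

CL = 0.693 × Vd / t½ = 0.693 × 416.0 / 25 = 11.53 L/h
D = CL × Css × τ / F / S = 11.53 × 11 × 6 / 0.48 / 0.71 = 2233 mg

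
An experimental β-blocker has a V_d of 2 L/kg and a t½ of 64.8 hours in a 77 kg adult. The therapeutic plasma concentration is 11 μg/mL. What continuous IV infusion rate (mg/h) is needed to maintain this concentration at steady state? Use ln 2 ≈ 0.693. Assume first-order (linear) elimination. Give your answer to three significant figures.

Total Vd = 2 × 77 = 154.0 L
CL = 0.693 × Vd / t½ = 0.693 × 154.0 / 64.8 = 1.647 L/h
Infusion rate = CL × Css = 1.647 × 11 = 18.12 mg/h

18.1 mg/h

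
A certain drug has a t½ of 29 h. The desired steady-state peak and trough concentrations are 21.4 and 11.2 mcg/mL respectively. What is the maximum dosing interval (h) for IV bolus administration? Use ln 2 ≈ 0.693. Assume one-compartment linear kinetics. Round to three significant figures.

27.1 h

k = 0.693 / t½ = 0.693 / 29 = 0.02390 h⁻¹
Between IV bolus doses, concentration decays as C = C₀·e^(−kτ), so C_peak/C_trough = e^(kτ).
τ_max = ln(C_peak/C_trough) / k = ln(21.4/11.2) / 0.02390 = 0.6475 / 0.02390 = 27.09 h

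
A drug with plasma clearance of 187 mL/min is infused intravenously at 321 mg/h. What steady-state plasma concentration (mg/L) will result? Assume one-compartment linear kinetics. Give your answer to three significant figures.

28.6 mg/L

CL = 187 mL/min × 60/1000 = 11.22 L/h
Css = rate / CL = 321 / 11.22 = 28.61 mg/L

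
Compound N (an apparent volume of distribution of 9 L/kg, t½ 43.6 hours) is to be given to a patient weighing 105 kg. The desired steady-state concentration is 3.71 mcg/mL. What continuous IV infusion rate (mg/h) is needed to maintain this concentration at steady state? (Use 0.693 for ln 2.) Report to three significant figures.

Vd = 9 L/kg × 105 kg = 945.0 L
CL = ln 2 · Vd / t½ = 0.693 × 945.0 / 43.6 = 15.02 L/h
Infusion rate = CL × Css = 15.02 × 3.71 = 55.72 mg/h

55.7 mg/h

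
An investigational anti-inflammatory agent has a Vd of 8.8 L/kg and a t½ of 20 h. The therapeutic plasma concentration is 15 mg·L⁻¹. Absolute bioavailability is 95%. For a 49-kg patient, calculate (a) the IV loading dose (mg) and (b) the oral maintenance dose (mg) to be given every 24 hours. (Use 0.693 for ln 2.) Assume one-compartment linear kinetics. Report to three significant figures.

Total Vd = 8.8 × 49 = 431.2 L
LD = Vd × C = 431.2 × 15 = 6468 mg
CL = 0.693 × Vd / t½ = 0.693 × 431.2 / 20 = 14.94 L/h
D = CL × Css × τ / F = 14.94 × 15 × 24 / 0.95 = 5661 mg

(a) 6470 mg; (b) 5660 mg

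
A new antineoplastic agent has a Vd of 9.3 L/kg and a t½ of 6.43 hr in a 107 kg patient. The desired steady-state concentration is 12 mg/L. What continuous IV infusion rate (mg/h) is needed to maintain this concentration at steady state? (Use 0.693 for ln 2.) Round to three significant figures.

Vd = 9.3 L/kg × 107 kg = 995.1 L
CL = ln 2 · Vd / t½ = 0.693 × 995.1 / 6.43 = 107.2 L/h
Infusion rate = CL × Css = 107.2 × 12 = 1286 mg/h

1290 mg/h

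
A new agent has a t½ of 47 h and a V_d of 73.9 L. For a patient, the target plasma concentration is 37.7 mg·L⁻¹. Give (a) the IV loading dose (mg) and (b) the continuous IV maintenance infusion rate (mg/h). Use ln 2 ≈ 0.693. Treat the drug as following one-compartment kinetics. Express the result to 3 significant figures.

(a) 2790 mg; (b) 41.1 mg/h

LD = Vd × C = 73.90 × 37.7 = 2786 mg
CL = 0.693 × Vd / t½ = 0.693 × 73.90 / 47 = 1.090 L/h
Infusion rate = CL × Css = 1.090 × 37.7 = 41.09 mg/h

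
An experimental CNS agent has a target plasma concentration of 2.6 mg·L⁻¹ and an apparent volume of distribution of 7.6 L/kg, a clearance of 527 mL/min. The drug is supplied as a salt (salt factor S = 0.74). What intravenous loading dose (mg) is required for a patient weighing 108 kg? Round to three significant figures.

2880 mg

Vd = 7.6 L/kg × 108 kg = 820.8 L
LD = Vd × C / S = 820.8 × 2.600 / 0.74 = 2884 mg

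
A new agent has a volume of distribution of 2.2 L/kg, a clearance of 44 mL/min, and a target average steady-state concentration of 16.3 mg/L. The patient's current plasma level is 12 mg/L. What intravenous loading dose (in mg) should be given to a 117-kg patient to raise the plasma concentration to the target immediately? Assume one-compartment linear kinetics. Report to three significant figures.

Vd(total) = 117 kg × 2.2 L/kg = 257.4 L
Concentration deficit ΔC = 16.3 − 12 = 4.300 mg/L
LD = Vd × ΔC = 257.4 × 4.300 = 1107 mg

1110 mg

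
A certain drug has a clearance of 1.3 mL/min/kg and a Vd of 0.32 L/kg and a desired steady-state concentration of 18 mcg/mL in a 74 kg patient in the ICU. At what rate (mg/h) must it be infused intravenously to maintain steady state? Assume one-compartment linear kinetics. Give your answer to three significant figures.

CL = 1.3 mL/min/kg × 74 kg = 96.20 mL/min = 96.20 × 60/1000 = 5.772 L/h
At steady state, infusion rate equals elimination rate: rate in = CL × Css.
R₀ = 5.772 × 18 = 103.9 mg/h

104 mg/h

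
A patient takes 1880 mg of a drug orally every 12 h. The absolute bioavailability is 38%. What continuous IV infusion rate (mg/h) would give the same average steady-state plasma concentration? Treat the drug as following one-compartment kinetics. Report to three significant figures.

59.5 mg/h

Equivalent systemic input: infusion rate = F·D/τ.
Rate = 0.38 × 1880 / 12 = 59.53 mg/h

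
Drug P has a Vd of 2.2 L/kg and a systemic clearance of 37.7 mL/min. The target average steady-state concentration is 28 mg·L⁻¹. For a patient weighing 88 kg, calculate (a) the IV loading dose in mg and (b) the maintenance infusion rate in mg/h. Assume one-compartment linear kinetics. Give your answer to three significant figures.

Vd(total) = 88 kg × 2.2 L/kg = 193.6 L
Loading dose = Vd × C = 193.6 × 28 = 5421 mg
CL = 37.7 mL/min = 37.7 × 0.06 = 2.262 L/h
Infusion rate = 2.262 L/h × 28 mg/L = 63.34 mg/h

(a) 5420 mg; (b) 63.3 mg/h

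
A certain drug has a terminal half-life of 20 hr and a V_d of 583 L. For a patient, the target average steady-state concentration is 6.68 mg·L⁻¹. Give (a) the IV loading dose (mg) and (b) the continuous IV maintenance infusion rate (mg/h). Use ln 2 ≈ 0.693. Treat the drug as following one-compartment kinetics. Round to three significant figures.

LD = Vd × C = 583.0 × 6.68 = 3894 mg
CL = 0.693 × Vd / t½ = 0.693 × 583.0 / 20 = 20.20 L/h
Infusion rate = CL × Css = 20.20 × 6.68 = 134.9 mg/h

(a) 3890 mg; (b) 135 mg/h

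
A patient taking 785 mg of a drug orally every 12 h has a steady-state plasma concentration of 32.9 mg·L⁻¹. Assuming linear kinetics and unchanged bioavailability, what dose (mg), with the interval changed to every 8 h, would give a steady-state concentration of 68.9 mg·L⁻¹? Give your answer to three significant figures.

With linear kinetics, Css is proportional to dose rate (D/τ) at fixed clearance.
D₂ = D₁ × (Css,target / Css,current) × (τ₂/τ₁) = 785 × (68.9/32.9) × (8/12) = 1096 mg

1100 mg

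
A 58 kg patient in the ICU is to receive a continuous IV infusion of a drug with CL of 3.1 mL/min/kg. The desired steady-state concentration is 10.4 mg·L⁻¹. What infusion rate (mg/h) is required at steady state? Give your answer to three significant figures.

112 mg/h

CL = 3.1 mL/min/kg × 58 kg = 179.8 mL/min = 179.8 × 60/1000 = 10.79 L/h
Rate = CL × Css = 10.79 × 10.4 = 112.2 mg/h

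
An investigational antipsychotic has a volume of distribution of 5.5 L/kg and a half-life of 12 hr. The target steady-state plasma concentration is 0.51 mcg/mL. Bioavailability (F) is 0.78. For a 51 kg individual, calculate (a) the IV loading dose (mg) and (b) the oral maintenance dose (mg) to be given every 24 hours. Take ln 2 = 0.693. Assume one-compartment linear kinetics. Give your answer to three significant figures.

(a) 143 mg; (b) 254 mg

Vd = 5.5 L/kg × 51 kg = 280.5 L
LD = Vd × C = 280.5 × 0.51 = 143.1 mg
CL = 0.693 × Vd / t½ = 0.693 × 280.5 / 12 = 16.20 L/h
D = CL × Css × τ / F = 16.20 × 0.51 × 24 / 0.78 = 254.2 mg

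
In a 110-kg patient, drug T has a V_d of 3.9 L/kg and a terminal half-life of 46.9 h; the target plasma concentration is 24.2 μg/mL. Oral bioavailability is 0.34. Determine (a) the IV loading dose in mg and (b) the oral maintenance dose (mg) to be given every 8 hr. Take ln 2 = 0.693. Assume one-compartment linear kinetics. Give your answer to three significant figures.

(a) 10400 mg; (b) 3610 mg

Vd = 3.9 L/kg × 110 kg = 429.0 L
LD = Vd × C = 429.0 × 24.2 = 10380 mg
CL = 0.693 × Vd / t½ = 0.693 × 429.0 / 46.9 = 6.339 L/h
D = CL × Css × τ / F = 6.339 × 24.2 × 8 / 0.34 = 3610 mg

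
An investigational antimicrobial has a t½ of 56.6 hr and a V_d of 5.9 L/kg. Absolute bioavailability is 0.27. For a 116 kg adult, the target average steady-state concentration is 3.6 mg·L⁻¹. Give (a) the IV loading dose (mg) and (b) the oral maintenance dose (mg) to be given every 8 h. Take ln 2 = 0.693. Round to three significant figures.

(a) 2460 mg; (b) 894 mg

Vd = 5.9 L/kg × 116 kg = 684.4 L
LD = Vd × C = 684.4 × 3.6 = 2464 mg
CL = 0.693 × Vd / t½ = 0.693 × 684.4 / 56.6 = 8.380 L/h
D = CL × Css × τ / F = 8.380 × 3.6 × 8 / 0.27 = 893.9 mg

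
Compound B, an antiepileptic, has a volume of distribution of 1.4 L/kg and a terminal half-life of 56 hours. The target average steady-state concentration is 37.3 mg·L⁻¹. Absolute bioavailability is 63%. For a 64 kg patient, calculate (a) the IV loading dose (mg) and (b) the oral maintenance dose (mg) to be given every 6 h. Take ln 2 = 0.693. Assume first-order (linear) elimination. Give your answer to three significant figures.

(a) 3340 mg; (b) 394 mg

Vd = 1.4 L/kg × 64 kg = 89.60 L
LD = Vd × C = 89.60 × 37.3 = 3342 mg
CL = 0.693 × Vd / t½ = 0.693 × 89.60 / 56 = 1.109 L/h
D = CL × Css × τ / F = 1.109 × 37.3 × 6 / 0.63 = 394.0 mg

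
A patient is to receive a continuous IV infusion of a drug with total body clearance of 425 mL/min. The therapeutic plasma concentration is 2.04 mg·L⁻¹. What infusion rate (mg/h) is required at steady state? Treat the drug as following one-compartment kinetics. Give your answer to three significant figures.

CL = 425 mL/min = 425 × 0.06 = 25.50 L/h
At steady state, infusion rate equals elimination rate: rate in = CL × Css.
Infusion rate = CL · Css = 25.50 L/h × 2.04 mg/L = 52.02 mg/h

52.0 mg/h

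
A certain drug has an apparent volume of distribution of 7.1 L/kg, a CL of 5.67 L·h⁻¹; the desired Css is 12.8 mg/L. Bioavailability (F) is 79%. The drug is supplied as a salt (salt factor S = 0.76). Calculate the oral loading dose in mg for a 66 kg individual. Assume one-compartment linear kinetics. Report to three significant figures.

9990 mg

Total Vd = 7.1 × 66 = 468.6 L
LD = Vd × C / F / S = 468.6 × 12.80 / 0.79 / 0.76 = 9990 mg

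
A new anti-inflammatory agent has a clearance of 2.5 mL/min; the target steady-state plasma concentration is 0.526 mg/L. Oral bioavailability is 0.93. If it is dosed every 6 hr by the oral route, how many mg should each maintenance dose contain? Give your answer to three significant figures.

CL = 2.5 mL/min × 60/1000 = 0.1500 L/h
D = CL × Css × τ / F = 0.1500 × 0.526 × 6 / 0.93 = 0.5090 mg

0.509 mg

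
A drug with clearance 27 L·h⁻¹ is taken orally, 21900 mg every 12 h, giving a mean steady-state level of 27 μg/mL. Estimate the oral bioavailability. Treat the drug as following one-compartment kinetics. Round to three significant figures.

0.399

F·D/τ = CL·Css at steady state → F = CL·Css·τ / D.
F = 27 × 27 × 12 / 21900 = 0.399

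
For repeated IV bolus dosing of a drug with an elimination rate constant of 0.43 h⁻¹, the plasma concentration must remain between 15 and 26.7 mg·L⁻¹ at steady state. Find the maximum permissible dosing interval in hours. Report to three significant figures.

1.34 h

Between IV bolus doses, concentration decays as C = C₀·e^(−kτ), so C_peak/C_trough = e^(kτ).
τ_max = ln(C_peak/C_trough) / k = ln(26.7/15) / 0.4300 = 0.5766 / 0.4300 = 1.341 h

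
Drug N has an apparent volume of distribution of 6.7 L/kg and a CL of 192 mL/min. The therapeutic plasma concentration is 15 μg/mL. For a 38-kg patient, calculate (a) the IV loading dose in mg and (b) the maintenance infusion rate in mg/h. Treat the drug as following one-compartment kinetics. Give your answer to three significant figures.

(a) 3820 mg; (b) 173 mg/h

Vd(total) = 38 kg × 6.7 L/kg = 254.6 L
LD = Vd · C_target = 254.6 × 15 = 3819 mg
CL = 192 mL/min = 192 × 0.06 = 11.52 L/h
Maintenance: replace elimination → rate = CL × Css = 11.52 × 15 = 172.8 mg/h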